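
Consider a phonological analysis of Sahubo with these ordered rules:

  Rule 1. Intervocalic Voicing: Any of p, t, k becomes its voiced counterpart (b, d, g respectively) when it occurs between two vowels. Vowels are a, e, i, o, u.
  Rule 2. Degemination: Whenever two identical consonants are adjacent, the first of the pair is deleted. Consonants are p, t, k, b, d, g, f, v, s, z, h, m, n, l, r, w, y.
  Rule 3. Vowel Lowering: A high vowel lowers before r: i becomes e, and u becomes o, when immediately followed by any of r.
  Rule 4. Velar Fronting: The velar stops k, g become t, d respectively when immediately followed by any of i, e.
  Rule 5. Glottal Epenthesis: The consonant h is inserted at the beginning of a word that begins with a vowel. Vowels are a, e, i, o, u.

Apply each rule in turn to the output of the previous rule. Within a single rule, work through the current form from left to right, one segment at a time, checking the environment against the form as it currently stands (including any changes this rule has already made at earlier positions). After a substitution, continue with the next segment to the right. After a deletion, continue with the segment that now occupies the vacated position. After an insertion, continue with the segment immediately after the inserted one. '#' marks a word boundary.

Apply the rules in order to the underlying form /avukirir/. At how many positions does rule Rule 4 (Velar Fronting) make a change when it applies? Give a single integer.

Rule 1 Intervocalic Voicing: [avukirir] → [avugirir]
Rule 2 Degemination: no change — [avugirir]
Rule 3 Vowel Lowering: [avugirir] → [avugerer]
Rule 4 Velar Fronting: [avugerer] → [avuderer]
Rule 5 Glottal Epenthesis: [avuderer] → [havuderer]
Rule Rule 4 changed 1 position(s).

1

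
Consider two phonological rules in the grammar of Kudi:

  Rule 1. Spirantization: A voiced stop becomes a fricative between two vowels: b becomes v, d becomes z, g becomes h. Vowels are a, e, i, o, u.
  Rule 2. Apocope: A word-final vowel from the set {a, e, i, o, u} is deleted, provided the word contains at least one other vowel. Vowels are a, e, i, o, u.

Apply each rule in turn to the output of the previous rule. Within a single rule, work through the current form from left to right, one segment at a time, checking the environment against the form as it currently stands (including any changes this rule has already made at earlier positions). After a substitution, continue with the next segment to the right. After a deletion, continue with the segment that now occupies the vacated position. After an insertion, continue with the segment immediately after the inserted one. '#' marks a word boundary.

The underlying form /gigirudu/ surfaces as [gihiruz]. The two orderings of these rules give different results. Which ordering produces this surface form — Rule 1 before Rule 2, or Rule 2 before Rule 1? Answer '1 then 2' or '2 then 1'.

Order 1 then 2:
  1 Spirantization: [gigirudu] → [gihiruzu]
  2 Apocope: [gihiruzu] → [gihiruz]
  result: [gihiruz]
Order 2 then 1:
  2 Apocope: [gigirudu] → [gigirud]
  1 Spirantization: [gigirud] → [gihirud]
  result: [gihirud]

1 then 2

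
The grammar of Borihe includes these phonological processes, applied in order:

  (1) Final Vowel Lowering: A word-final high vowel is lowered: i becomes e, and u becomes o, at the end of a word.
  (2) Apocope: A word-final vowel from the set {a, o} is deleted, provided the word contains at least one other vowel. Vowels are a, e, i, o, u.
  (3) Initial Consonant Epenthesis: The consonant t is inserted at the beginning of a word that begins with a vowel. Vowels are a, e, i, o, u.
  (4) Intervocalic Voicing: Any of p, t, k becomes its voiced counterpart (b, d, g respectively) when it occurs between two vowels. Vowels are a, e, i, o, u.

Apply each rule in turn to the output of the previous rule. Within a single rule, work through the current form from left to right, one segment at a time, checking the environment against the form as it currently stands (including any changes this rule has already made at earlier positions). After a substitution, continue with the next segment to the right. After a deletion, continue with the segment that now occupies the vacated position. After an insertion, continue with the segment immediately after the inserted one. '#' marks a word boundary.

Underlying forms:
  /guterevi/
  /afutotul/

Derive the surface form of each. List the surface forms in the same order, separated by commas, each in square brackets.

[gudereve], [tafudodul]

/guterevi/:
  (1) Final Vowel Lowering: [guterevi] → [gutereve]
  (2) Apocope: no change — [gutereve]
  (3) Initial Consonant Epenthesis: no change — [gutereve]
  (4) Intervocalic Voicing: [gutereve] → [gudereve]
/afutotul/:
  (1) Final Vowel Lowering: no change — [afutotul]
  (2) Apocope: no change — [afutotul]
  (3) Initial Consonant Epenthesis: [afutotul] → [tafutotul]
  (4) Intervocalic Voicing: [tafutotul] → [tafudodul]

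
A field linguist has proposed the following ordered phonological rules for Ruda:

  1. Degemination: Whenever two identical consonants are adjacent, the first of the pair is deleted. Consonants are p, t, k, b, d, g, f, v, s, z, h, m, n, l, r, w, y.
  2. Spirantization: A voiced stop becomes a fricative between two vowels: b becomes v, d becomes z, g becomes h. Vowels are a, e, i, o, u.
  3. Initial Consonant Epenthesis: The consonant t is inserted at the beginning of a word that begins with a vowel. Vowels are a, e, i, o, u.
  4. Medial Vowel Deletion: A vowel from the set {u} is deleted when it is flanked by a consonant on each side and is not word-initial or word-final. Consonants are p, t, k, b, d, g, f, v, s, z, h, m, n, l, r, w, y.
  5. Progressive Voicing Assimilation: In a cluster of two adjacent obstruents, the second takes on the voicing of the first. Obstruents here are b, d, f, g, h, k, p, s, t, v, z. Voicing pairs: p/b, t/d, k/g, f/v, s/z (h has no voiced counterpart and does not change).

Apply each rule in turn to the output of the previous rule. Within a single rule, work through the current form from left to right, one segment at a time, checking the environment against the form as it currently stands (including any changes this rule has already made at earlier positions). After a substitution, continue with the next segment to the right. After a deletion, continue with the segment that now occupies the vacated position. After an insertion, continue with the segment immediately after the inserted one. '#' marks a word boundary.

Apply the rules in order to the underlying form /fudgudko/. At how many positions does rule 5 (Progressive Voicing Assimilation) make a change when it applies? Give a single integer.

1 Degemination: no change — [fudgudko]
2 Spirantization: no change — [fudgudko]
3 Initial Consonant Epenthesis: no change — [fudgudko]
4 Medial Vowel Deletion: [fudgudko] → [fdgdko]
5 Progressive Voicing Assimilation: [fdgdko] → [ftktko]
Rule 5 changed 3 position(s).

3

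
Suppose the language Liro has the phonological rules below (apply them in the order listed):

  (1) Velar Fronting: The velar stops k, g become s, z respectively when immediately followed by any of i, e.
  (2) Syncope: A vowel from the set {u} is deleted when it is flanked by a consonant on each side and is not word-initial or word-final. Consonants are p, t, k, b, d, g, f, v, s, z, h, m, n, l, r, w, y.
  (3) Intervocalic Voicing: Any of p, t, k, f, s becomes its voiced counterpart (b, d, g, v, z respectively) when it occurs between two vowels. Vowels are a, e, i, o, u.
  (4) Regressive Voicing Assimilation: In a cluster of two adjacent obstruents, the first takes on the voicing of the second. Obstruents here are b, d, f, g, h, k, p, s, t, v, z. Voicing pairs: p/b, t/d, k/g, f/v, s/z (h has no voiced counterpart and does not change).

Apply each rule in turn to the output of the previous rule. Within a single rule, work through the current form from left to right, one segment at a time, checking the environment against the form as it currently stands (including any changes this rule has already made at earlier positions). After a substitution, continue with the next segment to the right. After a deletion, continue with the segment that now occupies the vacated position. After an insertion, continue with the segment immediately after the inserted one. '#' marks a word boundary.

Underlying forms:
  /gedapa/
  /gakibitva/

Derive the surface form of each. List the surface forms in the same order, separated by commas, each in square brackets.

/gedapa/:
  (1) Velar Fronting: [gedapa] → [zedapa]
  (2) Syncope: no change — [zedapa]
  (3) Intervocalic Voicing: [zedapa] → [zedaba]
  (4) Regressive Voicing Assimilation: no change — [zedaba]
/gakibitva/:
  (1) Velar Fronting: [gakibitva] → [gasibitva]
  (2) Syncope: no change — [gasibitva]
  (3) Intervocalic Voicing: [gasibitva] → [gazibitva]
  (4) Regressive Voicing Assimilation: [gazibitva] → [gazibidva]

[zedaba], [gazibidva]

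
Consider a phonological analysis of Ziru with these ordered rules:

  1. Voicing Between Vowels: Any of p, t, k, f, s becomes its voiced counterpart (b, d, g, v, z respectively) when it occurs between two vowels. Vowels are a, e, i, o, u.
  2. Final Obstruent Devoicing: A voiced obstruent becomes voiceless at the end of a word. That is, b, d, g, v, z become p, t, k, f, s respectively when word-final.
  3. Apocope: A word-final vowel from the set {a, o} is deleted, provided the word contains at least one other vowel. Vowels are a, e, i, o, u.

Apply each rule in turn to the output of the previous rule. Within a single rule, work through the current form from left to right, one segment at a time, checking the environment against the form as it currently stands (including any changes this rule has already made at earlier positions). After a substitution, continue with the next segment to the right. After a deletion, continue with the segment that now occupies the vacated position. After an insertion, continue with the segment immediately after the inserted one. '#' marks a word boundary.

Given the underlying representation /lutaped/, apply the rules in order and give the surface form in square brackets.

1 Voicing Between Vowels: [lutaped] → [ludabed]
2 Final Obstruent Devoicing: [ludabed] → [ludabet]
3 Apocope: no change — [ludabet]

[ludabet]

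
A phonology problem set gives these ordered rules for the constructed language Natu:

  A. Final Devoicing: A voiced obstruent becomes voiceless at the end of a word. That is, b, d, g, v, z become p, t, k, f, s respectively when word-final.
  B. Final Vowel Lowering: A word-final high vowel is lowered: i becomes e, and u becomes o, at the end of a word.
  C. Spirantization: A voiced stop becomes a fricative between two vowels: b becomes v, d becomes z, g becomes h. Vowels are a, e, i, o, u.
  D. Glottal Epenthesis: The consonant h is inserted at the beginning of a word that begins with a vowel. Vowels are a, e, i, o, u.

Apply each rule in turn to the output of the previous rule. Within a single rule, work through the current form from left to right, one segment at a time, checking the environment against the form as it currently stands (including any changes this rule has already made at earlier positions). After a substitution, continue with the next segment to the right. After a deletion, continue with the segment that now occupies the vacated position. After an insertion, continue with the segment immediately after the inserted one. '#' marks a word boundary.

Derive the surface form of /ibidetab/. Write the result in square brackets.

A Final Devoicing: [ibidetab] → [ibidetap]
B Final Vowel Lowering: no change — [ibidetap]
C Spirantization: [ibidetap] → [ivizetap]
D Glottal Epenthesis: [ivizetap] → [hivizetap]

[hivizetap]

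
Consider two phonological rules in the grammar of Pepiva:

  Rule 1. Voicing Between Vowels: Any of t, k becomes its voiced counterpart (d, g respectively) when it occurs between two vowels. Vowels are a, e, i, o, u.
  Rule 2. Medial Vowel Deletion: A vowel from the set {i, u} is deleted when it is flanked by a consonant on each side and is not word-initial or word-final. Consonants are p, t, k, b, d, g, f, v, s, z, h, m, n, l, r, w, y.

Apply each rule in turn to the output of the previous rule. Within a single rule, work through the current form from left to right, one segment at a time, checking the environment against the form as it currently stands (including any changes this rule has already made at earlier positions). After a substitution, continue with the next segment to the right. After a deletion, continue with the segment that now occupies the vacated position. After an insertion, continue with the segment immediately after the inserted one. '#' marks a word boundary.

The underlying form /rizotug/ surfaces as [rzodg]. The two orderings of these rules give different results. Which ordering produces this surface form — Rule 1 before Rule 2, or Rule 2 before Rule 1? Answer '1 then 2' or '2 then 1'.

1 then 2

Order 1 then 2:
  1 Voicing Between Vowels: [rizotug] → [rizodug]
  2 Medial Vowel Deletion: [rizodug] → [rzodg]
  result: [rzodg]
Order 2 then 1:
  2 Medial Vowel Deletion: [rizotug] → [rzotg]
  1 Voicing Between Vowels: no change — [rzotg]
  result: [rzotg]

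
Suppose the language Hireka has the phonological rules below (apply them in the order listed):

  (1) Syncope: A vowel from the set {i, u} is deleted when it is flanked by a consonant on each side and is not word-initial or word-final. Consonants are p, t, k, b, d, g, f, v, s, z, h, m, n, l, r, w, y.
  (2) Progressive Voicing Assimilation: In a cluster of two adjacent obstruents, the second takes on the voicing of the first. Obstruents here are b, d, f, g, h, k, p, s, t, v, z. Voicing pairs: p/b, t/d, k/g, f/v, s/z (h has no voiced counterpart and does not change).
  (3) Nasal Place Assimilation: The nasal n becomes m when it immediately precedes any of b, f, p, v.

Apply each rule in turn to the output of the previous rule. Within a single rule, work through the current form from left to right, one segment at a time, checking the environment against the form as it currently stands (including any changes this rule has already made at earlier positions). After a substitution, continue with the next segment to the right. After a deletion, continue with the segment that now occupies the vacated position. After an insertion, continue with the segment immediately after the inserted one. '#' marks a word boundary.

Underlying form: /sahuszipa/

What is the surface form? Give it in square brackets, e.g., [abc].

[sahsspa]

(1) Syncope: [sahuszipa] → [sahszpa]
(2) Progressive Voicing Assimilation: [sahszpa] → [sahsspa]
(3) Nasal Place Assimilation: no change — [sahsspa]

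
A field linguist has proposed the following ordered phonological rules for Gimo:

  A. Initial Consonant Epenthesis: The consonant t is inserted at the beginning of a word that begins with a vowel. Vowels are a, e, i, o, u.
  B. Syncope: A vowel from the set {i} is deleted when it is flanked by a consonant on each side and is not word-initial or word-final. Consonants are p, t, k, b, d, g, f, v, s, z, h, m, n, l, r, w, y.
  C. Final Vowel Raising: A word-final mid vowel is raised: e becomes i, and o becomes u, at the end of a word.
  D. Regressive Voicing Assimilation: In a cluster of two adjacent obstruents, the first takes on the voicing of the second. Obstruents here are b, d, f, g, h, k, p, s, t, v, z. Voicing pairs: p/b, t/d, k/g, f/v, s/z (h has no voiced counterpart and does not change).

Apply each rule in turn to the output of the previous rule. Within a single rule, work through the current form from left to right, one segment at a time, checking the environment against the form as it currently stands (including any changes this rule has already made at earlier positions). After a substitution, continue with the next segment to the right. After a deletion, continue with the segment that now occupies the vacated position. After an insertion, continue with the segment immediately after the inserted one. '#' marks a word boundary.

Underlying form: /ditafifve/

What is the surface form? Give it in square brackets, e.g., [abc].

[ttafvvi]

A Initial Consonant Epenthesis: no change — [ditafifve]
B Syncope: [ditafifve] → [dtaffve]
C Final Vowel Raising: [dtaffve] → [dtaffvi]
D Regressive Voicing Assimilation: [dtaffvi] → [ttafvvi]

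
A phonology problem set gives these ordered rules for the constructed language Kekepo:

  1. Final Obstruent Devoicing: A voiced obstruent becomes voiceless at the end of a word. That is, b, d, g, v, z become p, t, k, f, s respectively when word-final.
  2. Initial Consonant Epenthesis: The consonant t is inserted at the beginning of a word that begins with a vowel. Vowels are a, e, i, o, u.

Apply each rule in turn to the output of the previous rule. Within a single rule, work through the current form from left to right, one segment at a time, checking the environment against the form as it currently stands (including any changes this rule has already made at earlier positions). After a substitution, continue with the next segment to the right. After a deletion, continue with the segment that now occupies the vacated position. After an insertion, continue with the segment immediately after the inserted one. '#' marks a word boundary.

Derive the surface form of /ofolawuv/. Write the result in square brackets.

[tofolawuf]

1 Final Obstruent Devoicing: [ofolawuv] → [ofolawuf]
2 Initial Consonant Epenthesis: [ofolawuf] → [tofolawuf]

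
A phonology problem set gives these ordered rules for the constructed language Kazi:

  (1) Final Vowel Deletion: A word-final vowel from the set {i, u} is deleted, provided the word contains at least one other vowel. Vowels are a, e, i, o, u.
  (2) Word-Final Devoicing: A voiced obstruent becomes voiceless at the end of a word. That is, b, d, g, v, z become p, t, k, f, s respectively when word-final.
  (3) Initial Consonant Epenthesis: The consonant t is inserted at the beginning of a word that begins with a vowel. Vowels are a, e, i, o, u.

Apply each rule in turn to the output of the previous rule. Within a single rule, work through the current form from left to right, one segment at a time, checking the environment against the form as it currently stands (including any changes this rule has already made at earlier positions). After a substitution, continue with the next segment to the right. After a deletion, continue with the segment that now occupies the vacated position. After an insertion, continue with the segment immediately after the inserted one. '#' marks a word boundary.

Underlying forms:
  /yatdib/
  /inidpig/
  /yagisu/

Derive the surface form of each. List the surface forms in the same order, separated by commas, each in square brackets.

/yatdib/:
  (1) Final Vowel Deletion: no change — [yatdib]
  (2) Word-Final Devoicing: [yatdib] → [yatdip]
  (3) Initial Consonant Epenthesis: no change — [yatdip]
/inidpig/:
  (1) Final Vowel Deletion: no change — [inidpig]
  (2) Word-Final Devoicing: [inidpig] → [inidpik]
  (3) Initial Consonant Epenthesis: [inidpik] → [tinidpik]
/yagisu/:
  (1) Final Vowel Deletion: [yagisu] → [yagis]
  (2) Word-Final Devoicing: no change — [yagis]
  (3) Initial Consonant Epenthesis: no change — [yagis]

[yatdip], [tinidpik], [yagis]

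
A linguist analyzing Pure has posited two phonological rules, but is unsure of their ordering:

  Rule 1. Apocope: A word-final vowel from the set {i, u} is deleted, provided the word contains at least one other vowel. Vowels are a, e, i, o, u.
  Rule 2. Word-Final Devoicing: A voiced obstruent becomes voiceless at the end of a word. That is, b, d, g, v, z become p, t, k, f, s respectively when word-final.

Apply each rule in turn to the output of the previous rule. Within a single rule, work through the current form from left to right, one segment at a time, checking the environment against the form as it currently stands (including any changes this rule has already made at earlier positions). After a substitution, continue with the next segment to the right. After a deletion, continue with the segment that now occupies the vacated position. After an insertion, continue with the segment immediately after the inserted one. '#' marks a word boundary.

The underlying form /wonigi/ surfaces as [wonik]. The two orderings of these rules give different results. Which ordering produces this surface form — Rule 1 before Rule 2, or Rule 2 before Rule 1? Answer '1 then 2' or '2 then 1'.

Order 1 then 2:
  1 Apocope: [wonigi] → [wonig]
  2 Word-Final Devoicing: [wonig] → [wonik]
  result: [wonik]
Order 2 then 1:
  2 Word-Final Devoicing: no change — [wonigi]
  1 Apocope: [wonigi] → [wonig]
  result: [wonig]

1 then 2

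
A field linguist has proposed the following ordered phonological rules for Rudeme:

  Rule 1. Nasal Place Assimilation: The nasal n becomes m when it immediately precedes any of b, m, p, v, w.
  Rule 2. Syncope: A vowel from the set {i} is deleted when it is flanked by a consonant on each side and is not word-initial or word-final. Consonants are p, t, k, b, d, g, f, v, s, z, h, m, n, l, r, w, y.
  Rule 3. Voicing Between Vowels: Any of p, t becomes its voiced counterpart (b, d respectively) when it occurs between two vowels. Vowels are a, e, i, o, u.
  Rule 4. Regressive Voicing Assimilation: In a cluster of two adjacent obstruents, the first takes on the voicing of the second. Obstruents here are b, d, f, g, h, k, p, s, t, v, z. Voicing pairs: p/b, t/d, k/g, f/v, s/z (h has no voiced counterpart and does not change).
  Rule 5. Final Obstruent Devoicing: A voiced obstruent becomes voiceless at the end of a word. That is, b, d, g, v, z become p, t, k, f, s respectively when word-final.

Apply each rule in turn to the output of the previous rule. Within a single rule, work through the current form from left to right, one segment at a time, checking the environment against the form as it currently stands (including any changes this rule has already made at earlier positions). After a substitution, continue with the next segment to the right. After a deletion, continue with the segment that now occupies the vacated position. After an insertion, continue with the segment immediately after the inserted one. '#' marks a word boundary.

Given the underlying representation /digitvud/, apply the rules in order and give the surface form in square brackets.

Rule 1 Nasal Place Assimilation: no change — [digitvud]
Rule 2 Syncope: [digitvud] → [dgtvud]
Rule 3 Voicing Between Vowels: no change — [dgtvud]
Rule 4 Regressive Voicing Assimilation: [dgtvud] → [dkdvud]
Rule 5 Final Obstruent Devoicing: [dkdvud] → [dkdvut]

[dkdvut]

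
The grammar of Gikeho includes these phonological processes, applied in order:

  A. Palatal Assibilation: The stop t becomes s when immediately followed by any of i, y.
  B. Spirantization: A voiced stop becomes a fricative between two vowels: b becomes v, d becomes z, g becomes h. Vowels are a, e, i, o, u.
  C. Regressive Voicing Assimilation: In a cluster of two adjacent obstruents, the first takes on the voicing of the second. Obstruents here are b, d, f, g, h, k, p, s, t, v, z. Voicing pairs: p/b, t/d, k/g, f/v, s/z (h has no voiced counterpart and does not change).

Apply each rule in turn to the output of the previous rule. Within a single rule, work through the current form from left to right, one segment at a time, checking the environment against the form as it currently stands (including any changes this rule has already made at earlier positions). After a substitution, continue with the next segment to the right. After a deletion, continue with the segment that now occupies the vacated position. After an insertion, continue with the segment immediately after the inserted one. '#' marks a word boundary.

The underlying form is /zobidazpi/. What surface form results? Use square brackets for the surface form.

A Palatal Assibilation: no change — [zobidazpi]
B Spirantization: [zobidazpi] → [zovizazpi]
C Regressive Voicing Assimilation: [zovizazpi] → [zovizaspi]

[zovizaspi]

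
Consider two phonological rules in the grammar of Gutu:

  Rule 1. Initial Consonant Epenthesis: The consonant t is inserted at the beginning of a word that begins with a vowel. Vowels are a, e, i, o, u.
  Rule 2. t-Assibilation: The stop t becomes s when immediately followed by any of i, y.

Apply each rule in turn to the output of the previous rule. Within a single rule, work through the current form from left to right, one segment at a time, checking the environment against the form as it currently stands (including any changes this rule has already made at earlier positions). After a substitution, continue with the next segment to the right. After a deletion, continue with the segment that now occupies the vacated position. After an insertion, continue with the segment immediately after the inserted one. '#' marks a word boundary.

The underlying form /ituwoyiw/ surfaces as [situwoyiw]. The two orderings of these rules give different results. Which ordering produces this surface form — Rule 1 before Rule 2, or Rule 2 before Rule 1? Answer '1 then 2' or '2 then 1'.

1 then 2

Order 1 then 2:
  1 Initial Consonant Epenthesis: [ituwoyiw] → [tituwoyiw]
  2 t-Assibilation: [tituwoyiw] → [situwoyiw]
  result: [situwoyiw]
Order 2 then 1:
  2 t-Assibilation: no change — [ituwoyiw]
  1 Initial Consonant Epenthesis: [ituwoyiw] → [tituwoyiw]
  result: [tituwoyiw]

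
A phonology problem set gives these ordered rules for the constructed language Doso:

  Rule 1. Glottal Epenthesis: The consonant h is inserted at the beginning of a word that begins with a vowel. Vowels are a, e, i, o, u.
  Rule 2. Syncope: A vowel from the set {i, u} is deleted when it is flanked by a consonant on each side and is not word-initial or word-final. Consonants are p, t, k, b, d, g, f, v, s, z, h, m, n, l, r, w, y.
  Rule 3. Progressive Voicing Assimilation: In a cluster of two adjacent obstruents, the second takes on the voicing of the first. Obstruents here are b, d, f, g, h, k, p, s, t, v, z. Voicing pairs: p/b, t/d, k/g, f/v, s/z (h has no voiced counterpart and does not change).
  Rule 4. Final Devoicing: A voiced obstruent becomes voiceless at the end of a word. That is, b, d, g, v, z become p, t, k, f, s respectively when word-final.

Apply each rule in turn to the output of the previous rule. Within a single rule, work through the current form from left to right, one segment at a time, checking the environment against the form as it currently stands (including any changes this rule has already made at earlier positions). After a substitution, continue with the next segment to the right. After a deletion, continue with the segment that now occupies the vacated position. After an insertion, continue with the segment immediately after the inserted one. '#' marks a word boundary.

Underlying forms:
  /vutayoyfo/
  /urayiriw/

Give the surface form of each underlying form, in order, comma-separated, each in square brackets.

/vutayoyfo/:
  Rule 1 Glottal Epenthesis: no change — [vutayoyfo]
  Rule 2 Syncope: [vutayoyfo] → [vtayoyfo]
  Rule 3 Progressive Voicing Assimilation: [vtayoyfo] → [vdayoyfo]
  Rule 4 Final Devoicing: no change — [vdayoyfo]
/urayiriw/:
  Rule 1 Glottal Epenthesis: [urayiriw] → [hurayiriw]
  Rule 2 Syncope: [hurayiriw] → [hrayrw]
  Rule 3 Progressive Voicing Assimilation: no change — [hrayrw]
  Rule 4 Final Devoicing: no change — [hrayrw]

[vdayoyfo], [hrayrw]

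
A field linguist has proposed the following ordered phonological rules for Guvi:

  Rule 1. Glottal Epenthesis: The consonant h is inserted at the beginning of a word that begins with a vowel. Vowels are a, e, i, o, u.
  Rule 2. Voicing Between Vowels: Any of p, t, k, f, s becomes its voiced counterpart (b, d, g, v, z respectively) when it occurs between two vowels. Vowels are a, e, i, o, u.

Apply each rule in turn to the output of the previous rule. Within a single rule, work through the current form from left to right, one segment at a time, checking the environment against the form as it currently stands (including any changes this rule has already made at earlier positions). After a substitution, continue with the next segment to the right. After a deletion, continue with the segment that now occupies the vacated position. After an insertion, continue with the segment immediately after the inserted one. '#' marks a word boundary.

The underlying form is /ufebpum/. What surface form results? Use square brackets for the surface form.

[huvebpum]

Rule 1 Glottal Epenthesis: [ufebpum] → [hufebpum]
Rule 2 Voicing Between Vowels: [hufebpum] → [huvebpum]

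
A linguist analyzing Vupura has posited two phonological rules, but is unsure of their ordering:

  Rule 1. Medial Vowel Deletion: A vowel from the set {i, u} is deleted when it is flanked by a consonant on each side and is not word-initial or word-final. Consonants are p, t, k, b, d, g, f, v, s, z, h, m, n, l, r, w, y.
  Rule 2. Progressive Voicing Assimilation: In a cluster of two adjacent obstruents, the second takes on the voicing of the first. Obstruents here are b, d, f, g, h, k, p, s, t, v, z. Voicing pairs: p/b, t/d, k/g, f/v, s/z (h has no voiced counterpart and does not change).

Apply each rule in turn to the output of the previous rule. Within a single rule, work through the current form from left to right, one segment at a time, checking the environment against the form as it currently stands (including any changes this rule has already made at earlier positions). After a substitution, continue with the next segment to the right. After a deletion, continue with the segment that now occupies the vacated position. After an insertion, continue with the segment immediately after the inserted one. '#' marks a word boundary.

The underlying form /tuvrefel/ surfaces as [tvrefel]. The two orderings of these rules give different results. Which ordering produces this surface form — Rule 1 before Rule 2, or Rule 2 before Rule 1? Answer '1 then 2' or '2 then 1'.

2 then 1

Order 1 then 2:
  1 Medial Vowel Deletion: [tuvrefel] → [tvrefel]
  2 Progressive Voicing Assimilation: [tvrefel] → [tfrefel]
  result: [tfrefel]
Order 2 then 1:
  2 Progressive Voicing Assimilation: no change — [tuvrefel]
  1 Medial Vowel Deletion: [tuvrefel] → [tvrefel]
  result: [tvrefel]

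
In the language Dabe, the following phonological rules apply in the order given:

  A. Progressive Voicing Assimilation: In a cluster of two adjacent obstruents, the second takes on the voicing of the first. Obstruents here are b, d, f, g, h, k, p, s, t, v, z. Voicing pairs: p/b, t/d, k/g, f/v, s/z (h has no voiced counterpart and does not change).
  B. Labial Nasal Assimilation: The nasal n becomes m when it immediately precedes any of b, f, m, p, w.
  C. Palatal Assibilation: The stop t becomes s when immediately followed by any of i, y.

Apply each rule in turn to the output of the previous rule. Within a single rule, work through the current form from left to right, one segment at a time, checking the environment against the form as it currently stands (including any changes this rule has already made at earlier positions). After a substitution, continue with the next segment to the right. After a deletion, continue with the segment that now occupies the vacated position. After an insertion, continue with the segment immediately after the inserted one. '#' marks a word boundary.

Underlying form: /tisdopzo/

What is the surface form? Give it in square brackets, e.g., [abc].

[sistopso]

A Progressive Voicing Assimilation: [tisdopzo] → [tistopso]
B Labial Nasal Assimilation: no change — [tistopso]
C Palatal Assibilation: [tistopso] → [sistopso]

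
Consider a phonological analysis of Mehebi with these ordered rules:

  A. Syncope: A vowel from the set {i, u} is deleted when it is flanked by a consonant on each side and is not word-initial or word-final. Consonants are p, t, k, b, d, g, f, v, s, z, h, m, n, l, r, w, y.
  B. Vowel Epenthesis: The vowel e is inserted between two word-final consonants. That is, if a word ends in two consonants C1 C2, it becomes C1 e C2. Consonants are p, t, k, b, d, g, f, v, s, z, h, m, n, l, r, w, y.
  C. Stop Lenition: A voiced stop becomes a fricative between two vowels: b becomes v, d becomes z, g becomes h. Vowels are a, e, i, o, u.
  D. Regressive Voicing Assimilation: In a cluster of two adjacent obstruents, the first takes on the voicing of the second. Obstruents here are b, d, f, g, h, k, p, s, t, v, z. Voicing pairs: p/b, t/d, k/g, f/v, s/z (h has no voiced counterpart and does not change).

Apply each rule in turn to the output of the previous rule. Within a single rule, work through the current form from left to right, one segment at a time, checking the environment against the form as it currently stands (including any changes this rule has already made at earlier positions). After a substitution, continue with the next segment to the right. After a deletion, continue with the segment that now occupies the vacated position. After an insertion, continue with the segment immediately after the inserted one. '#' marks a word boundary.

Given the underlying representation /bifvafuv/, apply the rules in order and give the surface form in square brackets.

A Syncope: [bifvafuv] → [bfvafv]
B Vowel Epenthesis: [bfvafv] → [bfvafev]
C Stop Lenition: no change — [bfvafev]
D Regressive Voicing Assimilation: [bfvafev] → [pvvafev]

[pvvafev]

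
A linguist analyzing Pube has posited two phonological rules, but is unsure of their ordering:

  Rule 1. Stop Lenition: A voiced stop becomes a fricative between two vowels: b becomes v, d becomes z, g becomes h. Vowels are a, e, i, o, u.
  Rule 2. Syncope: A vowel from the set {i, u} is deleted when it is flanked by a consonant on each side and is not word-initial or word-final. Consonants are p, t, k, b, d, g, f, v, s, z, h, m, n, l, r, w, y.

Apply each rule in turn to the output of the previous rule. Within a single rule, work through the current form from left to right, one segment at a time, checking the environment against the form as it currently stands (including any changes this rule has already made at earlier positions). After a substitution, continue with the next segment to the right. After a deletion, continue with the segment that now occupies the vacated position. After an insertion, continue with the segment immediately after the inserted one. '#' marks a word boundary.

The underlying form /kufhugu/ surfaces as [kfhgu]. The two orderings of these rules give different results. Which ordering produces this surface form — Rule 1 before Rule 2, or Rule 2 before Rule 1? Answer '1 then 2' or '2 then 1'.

Order 1 then 2:
  1 Stop Lenition: [kufhugu] → [kufhuhu]
  2 Syncope: [kufhuhu] → [kfhhu]
  result: [kfhhu]
Order 2 then 1:
  2 Syncope: [kufhugu] → [kfhgu]
  1 Stop Lenition: no change — [kfhgu]
  result: [kfhgu]

2 then 1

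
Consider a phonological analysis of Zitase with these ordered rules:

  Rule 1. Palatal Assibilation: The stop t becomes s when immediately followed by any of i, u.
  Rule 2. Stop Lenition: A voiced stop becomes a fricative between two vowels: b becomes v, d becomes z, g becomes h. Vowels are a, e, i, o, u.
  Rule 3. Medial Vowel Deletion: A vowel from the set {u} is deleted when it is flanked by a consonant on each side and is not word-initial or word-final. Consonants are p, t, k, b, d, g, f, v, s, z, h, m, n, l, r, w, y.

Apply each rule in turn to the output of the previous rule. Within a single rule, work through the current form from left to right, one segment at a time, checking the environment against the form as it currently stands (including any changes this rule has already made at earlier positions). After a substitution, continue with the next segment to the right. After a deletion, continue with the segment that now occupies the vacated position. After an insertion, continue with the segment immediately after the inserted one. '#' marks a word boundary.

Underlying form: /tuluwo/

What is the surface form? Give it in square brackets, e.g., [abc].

[slwo]

Rule 1 Palatal Assibilation: [tuluwo] → [suluwo]
Rule 2 Stop Lenition: no change — [suluwo]
Rule 3 Medial Vowel Deletion: [suluwo] → [slwo]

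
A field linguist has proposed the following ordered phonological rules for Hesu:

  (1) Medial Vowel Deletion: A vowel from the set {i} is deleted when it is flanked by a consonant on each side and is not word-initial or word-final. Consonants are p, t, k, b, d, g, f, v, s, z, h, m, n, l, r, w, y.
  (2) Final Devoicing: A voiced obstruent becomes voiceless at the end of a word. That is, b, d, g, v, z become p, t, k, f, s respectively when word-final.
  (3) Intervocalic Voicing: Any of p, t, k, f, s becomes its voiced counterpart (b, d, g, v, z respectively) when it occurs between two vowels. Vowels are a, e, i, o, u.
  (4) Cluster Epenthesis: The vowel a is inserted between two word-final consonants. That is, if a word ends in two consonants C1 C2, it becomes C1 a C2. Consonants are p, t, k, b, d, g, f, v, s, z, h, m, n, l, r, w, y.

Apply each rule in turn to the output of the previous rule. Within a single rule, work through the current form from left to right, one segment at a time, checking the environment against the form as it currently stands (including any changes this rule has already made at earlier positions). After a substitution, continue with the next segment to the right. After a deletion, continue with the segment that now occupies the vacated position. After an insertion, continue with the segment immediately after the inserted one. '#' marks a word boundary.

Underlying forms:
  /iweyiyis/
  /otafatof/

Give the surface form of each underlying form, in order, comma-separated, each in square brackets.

[iweyyas], [odavadof]

/iweyiyis/:
  (1) Medial Vowel Deletion: [iweyiyis] → [iweyys]
  (2) Final Devoicing: no change — [iweyys]
  (3) Intervocalic Voicing: no change — [iweyys]
  (4) Cluster Epenthesis: [iweyys] → [iweyyas]
/otafatof/:
  (1) Medial Vowel Deletion: no change — [otafatof]
  (2) Final Devoicing: no change — [otafatof]
  (3) Intervocalic Voicing: [otafatof] → [odavadof]
  (4) Cluster Epenthesis: no change — [odavadof]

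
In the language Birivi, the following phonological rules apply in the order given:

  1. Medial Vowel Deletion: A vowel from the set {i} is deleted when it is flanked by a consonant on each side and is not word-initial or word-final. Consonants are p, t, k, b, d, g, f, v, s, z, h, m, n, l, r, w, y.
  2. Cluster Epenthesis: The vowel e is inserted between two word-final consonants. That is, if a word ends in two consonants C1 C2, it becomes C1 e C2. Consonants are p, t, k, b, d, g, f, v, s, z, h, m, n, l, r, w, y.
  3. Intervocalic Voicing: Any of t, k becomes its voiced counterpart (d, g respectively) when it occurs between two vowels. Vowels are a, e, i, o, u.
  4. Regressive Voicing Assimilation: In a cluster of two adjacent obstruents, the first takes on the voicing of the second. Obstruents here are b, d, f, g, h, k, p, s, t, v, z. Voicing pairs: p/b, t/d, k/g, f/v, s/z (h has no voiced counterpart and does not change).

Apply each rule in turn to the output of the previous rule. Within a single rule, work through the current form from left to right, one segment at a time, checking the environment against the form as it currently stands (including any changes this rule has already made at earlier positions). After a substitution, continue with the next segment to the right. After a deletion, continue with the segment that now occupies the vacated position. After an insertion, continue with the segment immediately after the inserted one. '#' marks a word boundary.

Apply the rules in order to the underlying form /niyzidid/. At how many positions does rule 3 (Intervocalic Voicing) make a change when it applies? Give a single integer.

0

1 Medial Vowel Deletion: [niyzidid] → [nyzdd]
2 Cluster Epenthesis: [nyzdd] → [nyzded]
3 Intervocalic Voicing: no change — [nyzded]
4 Regressive Voicing Assimilation: no change — [nyzded]
Rule 3 changed 0 position(s).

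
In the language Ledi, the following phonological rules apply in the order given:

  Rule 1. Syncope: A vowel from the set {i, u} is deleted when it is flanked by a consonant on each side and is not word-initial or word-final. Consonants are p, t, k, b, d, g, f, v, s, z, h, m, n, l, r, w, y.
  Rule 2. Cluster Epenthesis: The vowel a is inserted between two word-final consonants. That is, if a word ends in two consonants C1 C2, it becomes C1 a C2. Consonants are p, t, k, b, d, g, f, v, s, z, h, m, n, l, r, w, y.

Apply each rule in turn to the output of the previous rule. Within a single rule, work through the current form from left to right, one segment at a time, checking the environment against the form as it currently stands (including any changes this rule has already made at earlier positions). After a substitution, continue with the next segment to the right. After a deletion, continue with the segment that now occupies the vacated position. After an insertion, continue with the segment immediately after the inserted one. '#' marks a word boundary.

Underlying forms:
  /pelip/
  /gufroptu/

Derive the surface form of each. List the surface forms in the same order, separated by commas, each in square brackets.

/pelip/:
  Rule 1 Syncope: [pelip] → [pelp]
  Rule 2 Cluster Epenthesis: [pelp] → [pelap]
/gufroptu/:
  Rule 1 Syncope: [gufroptu] → [gfroptu]
  Rule 2 Cluster Epenthesis: no change — [gfroptu]

[pelap], [gfroptu]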